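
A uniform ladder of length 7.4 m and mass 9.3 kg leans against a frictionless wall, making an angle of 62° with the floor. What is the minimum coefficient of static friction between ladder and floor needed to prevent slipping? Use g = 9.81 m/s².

μ_min ≈ 0.266

Sum moments about the foot of the ladder (the floor normal and friction both act there and drop out).
Ladder weight 9.3×9.81 = 91.23 N acts at 3.7 m along the ladder; its horizontal arm is 3.7·cos62° = 1.737 m → τ = 158.5 N·m clockwise.
Wall normal N acts horizontally at the top; its moment arm is the height L sinθ = 7.4·sin62° = 6.534 m, counterclockwise.
Balancing moments: N × 6.534 = 158.5, giving N = 24.26 N.
ΣFx = 0 ⇒ f = N_wall = 24.26 N. ΣFy = 0 ⇒ N_floor = 91.23 N.
μ_min = f / N_floor = 24.26 / 91.23 = 0.266.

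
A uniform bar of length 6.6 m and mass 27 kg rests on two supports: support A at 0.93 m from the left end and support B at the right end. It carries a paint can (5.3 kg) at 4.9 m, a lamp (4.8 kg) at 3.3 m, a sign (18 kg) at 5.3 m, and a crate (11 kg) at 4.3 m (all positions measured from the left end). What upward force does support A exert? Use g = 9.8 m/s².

R_A ≈ 281 N

Take moments about support B.
Beam weight: 27 × 9.8 = 264.6 N down at 3.3 m → arm 3.3 m, τ = 264.6 × 3.3 = 873.2 N·m counterclockwise.
Paint can: 5.3 × 9.8 = 51.94 N down at 4.9 m → arm 1.7 m, τ = 51.94 × 1.7 = 88.3 N·m counterclockwise.
Lamp: 4.8 × 9.8 = 47.04 N down at 3.3 m → arm 3.3 m, τ = 47.04 × 3.3 = 155.2 N·m counterclockwise.
Sign: 18 × 9.8 = 176.4 N down at 5.3 m → arm 1.3 m, τ = 176.4 × 1.3 = 229.3 N·m counterclockwise.
Crate: 11 × 9.8 = 107.8 N down at 4.3 m → arm 2.3 m, τ = 107.8 × 2.3 = 247.9 N·m counterclockwise.
Net load moment about support B = 1594 N·m counterclockwise.
Reaction R at support A is upward at 0.93 m, arm 5.67 m → moment R × 5.67 clockwise.
Στ = 0 ⇒ R × 5.67 = 1594 ⇒ R = 281 N.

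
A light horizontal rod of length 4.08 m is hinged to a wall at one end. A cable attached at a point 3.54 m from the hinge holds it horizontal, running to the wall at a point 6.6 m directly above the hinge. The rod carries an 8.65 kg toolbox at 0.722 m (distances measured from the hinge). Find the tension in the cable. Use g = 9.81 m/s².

T ≈ 19.6 N

Choose the hinge as the axis so the unknown hinge reaction has zero arm there.
Toolbox: 8.65 × 9.81 = 84.86 N down at 0.722 m → arm 0.722 m, τ = 84.86 × 0.722 = 61.27 N·m clockwise.
Total clockwise load moment = 61.27 N·m.
The cable tension T acts at 3.54 m; only its component perpendicular to the rod, T sinθ, produces torque. sinθ = h/√(h²+d²) = 6.6/√(6.6²+3.54²) = 0.8812.
Balancing moments: T × 3.54 × 0.8812 = 61.27, giving T = 61.27 / 3.119 = 19.6 N.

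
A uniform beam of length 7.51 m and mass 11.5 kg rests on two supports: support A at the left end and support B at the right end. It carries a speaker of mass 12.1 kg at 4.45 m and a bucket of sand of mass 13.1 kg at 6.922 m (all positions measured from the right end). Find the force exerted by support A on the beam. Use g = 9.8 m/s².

Sum moments about support B (its reaction then has zero moment arm).
Beam weight: 11.5 × 9.8 = 112.7 N down at 3.755 m → arm 3.755 m, τ = 112.7 × 3.755 = 423.2 N·m counterclockwise.
Speaker: 12.1 × 9.8 = 118.6 N down at 4.45 m → arm 4.45 m, τ = 118.6 × 4.45 = 527.8 N·m counterclockwise.
Bucket of sand: 13.1 × 9.8 = 128.4 N down at 6.922 m → arm 6.922 m, τ = 128.4 × 6.922 = 888.8 N·m counterclockwise.
Net load moment about support B = 1840 N·m counterclockwise.
Reaction R at support A is upward at 7.51 m, arm 7.51 m → moment R × 7.51 clockwise.
For rotational equilibrium, R × 7.51 = 1840, so R = 245 N.

R_A ≈ 245 N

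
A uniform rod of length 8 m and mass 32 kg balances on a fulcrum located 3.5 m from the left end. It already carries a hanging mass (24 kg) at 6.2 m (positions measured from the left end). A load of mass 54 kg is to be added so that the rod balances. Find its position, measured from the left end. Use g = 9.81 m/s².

About the fulcrum (at 3.5 m from the left end):
Beam weight: 32 × 9.81 = 313.9 N down at 4 m → arm 0.5 m, τ = 313.9 × 0.5 = 156.9 N·m clockwise.
Hanging mass: 24 × 9.81 = 235.4 N down at 6.2 m → arm 2.7 m, τ = 235.4 × 2.7 = 635.6 N·m clockwise.
Net moment of existing loads = 792.5 N·m clockwise.
The load weighs 54 × 9.81 = 529.7 N and must supply an equal counterclockwise moment, so its lever arm about the fulcrum is 792.5 / 529.7 = 1.5 m.
That puts it at 3.5 − 1.5 = 2 m from the left end.

x ≈ 2 m from the left end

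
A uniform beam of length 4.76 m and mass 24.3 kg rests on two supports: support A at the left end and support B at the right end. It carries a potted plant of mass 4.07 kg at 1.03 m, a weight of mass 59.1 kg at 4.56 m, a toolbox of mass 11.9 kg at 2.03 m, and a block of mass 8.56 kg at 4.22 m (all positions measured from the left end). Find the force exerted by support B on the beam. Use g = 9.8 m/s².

Sum moments about support A (its reaction then has zero moment arm).
Beam weight: 24.3 × 9.8 = 238.1 N down at 2.38 m → arm 2.38 m, τ = 238.1 × 2.38 = 566.7 N·m clockwise.
Potted plant: 4.07 × 9.8 = 39.89 N down at 1.03 m → arm 1.03 m, τ = 39.89 × 1.03 = 41.09 N·m clockwise.
Weight: 59.1 × 9.8 = 579.2 N down at 4.56 m → arm 4.56 m, τ = 579.2 × 4.56 = 2641 N·m clockwise.
Toolbox: 11.9 × 9.8 = 116.6 N down at 2.03 m → arm 2.03 m, τ = 116.6 × 2.03 = 236.7 N·m clockwise.
Block: 8.56 × 9.8 = 83.89 N down at 4.22 m → arm 4.22 m, τ = 83.89 × 4.22 = 354 N·m clockwise.
Net load moment about support A = 3839 N·m clockwise.
Reaction R at support B is upward at 4.76 m, arm 4.76 m → moment R × 4.76 counterclockwise.
Setting net torque to zero: R × 4.76 = 3839 → R = 807 N.

R_B ≈ 807 N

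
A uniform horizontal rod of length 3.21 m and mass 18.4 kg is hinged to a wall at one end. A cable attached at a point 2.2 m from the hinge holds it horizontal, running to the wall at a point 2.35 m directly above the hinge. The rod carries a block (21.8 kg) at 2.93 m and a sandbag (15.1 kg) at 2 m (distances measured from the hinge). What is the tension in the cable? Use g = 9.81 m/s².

T ≈ 755 N

Taking torques about the hinge:
Beam weight: 18.4 × 9.81 = 180.5 N down at 1.605 m → arm 1.605 m, τ = 180.5 × 1.605 = 289.7 N·m clockwise.
Block: 21.8 × 9.81 = 213.9 N down at 2.93 m → arm 2.93 m, τ = 213.9 × 2.93 = 626.7 N·m clockwise.
Sandbag: 15.1 × 9.81 = 148.1 N down at 2 m → arm 2 m, τ = 148.1 × 2 = 296.2 N·m clockwise.
Total clockwise load moment = 1213 N·m.
The cable tension T acts at 2.2 m; only its component perpendicular to the rod, T sinθ, produces torque. sinθ = h/√(h²+d²) = 2.35/√(2.35²+2.2²) = 0.73.
Στ = 0 ⇒ T × 2.2 × 0.73 = 1213 ⇒ T = 1213 / 1.606 = 755 N.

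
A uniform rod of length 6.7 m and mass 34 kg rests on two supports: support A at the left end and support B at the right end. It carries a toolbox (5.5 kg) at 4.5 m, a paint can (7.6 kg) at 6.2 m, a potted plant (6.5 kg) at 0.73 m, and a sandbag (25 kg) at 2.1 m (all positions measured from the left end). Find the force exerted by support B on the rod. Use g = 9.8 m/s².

Taking torques about support A:
Beam weight: 34 × 9.8 = 333.2 N down at 3.35 m → arm 3.35 m, τ = 333.2 × 3.35 = 1116 N·m clockwise.
Toolbox: 5.5 × 9.8 = 53.9 N down at 4.5 m → arm 4.5 m, τ = 53.9 × 4.5 = 242.5 N·m clockwise.
Paint can: 7.6 × 9.8 = 74.48 N down at 6.2 m → arm 6.2 m, τ = 74.48 × 6.2 = 461.8 N·m clockwise.
Potted plant: 6.5 × 9.8 = 63.7 N down at 0.73 m → arm 0.73 m, τ = 63.7 × 0.73 = 46.5 N·m clockwise.
Sandbag: 25 × 9.8 = 245 N down at 2.1 m → arm 2.1 m, τ = 245 × 2.1 = 514.5 N·m clockwise.
Net load moment about support A = 2381 N·m clockwise.
Reaction R at support B is upward at 6.7 m, arm 6.7 m → moment R × 6.7 counterclockwise.
Setting net torque to zero: R × 6.7 = 2381 → R = 355 N.

R_B ≈ 355 N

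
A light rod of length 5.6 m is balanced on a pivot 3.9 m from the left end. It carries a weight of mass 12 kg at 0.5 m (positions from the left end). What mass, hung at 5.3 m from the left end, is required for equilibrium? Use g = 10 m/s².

Sum moments about the pivot (at 3.9 m from the left end) (the support reaction has zero arm there).
Weight: 12 × 10 = 120 N down at 0.5 m → arm 3.4 m, τ = 120 × 3.4 = 408 N·m counterclockwise.
Net moment of known loads = 408 N·m counterclockwise.
An unknown mass m at 5.3 m has arm 1.4 m; its moment is m·g·1.4 clockwise.
For rotational equilibrium, m × 10 × 1.4 = 408, so m = 408 / (10 × 1.4) = 29.1 kg.

m ≈ 29.1 kg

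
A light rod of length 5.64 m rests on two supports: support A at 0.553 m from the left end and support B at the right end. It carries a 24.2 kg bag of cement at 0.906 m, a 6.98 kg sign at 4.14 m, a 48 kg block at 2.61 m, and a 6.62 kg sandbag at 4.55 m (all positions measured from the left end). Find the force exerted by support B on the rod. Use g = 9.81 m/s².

R_B ≈ 306 N

Choose support A as the axis so its reaction then has zero moment arm.
Bag of cement: 24.2 × 9.81 = 237.4 N down at 0.906 m → arm 0.353 m, τ = 237.4 × 0.353 = 83.8 N·m clockwise.
Sign: 6.98 × 9.81 = 68.47 N down at 4.14 m → arm 3.587 m, τ = 68.47 × 3.587 = 245.6 N·m clockwise.
Block: 48 × 9.81 = 470.9 N down at 2.61 m → arm 2.057 m, τ = 470.9 × 2.057 = 968.6 N·m clockwise.
Sandbag: 6.62 × 9.81 = 64.94 N down at 4.55 m → arm 3.997 m, τ = 64.94 × 3.997 = 259.6 N·m clockwise.
Net load moment about support A = 1558 N·m clockwise.
Reaction R at support B is upward at 5.64 m, arm 5.087 m → moment R × 5.087 counterclockwise.
For rotational equilibrium, R × 5.087 = 1558, so R = 306 N.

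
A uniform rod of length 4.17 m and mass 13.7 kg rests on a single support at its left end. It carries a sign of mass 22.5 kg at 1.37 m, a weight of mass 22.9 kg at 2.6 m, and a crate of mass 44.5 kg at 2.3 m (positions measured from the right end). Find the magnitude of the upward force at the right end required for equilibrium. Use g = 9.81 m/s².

F ≈ 496 N

Take moments about the left end.
Beam weight: 13.7 × 9.81 = 134.4 N down at 2.085 m → arm 2.085 m, τ = 134.4 × 2.085 = 280.2 N·m clockwise.
Sign: 22.5 × 9.81 = 220.7 N down at 1.37 m → arm 2.8 m, τ = 220.7 × 2.8 = 618 N·m clockwise.
Weight: 22.9 × 9.81 = 224.6 N down at 2.6 m → arm 1.57 m, τ = 224.6 × 1.57 = 352.6 N·m clockwise.
Crate: 44.5 × 9.81 = 436.5 N down at 2.3 m → arm 1.87 m, τ = 436.5 × 1.87 = 816.3 N·m clockwise.
Net moment of the loads = 2067 N·m clockwise.
The upward force F acts at the right end, arm 4.17 m, giving F × 4.17 counterclockwise.
Στ = 0 ⇒ F × 4.17 = 2067 ⇒ F = 2067 / 4.17 = 496 N.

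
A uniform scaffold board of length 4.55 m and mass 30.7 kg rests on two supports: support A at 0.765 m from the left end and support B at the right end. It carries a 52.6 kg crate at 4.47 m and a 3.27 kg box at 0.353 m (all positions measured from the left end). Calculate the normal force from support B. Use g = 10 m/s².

R_B ≈ 634 N

Taking torques about support A:
Beam weight: 30.7 × 10 = 307 N down at 2.275 m → arm 1.51 m, τ = 307 × 1.51 = 463.6 N·m clockwise.
Crate: 52.6 × 10 = 526 N down at 4.47 m → arm 3.705 m, τ = 526 × 3.705 = 1949 N·m clockwise.
Box: 3.27 × 10 = 32.7 N down at 0.353 m → arm 0.412 m, τ = 32.7 × 0.412 = 13.47 N·m counterclockwise.
Net load moment about support A = 2399 N·m clockwise.
Reaction R at support B is upward at 4.55 m, arm 3.785 m → moment R × 3.785 counterclockwise.
Στ = 0 ⇒ R × 3.785 = 2399 ⇒ R = 634 N.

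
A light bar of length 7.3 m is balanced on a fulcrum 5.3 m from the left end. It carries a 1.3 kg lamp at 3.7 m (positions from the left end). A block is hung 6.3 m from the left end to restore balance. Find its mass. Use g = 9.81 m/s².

m ≈ 2.08 kg

Taking torques about the fulcrum (at 5.3 m from the left end):
Lamp: 1.3 × 9.81 = 12.75 N down at 3.7 m → arm 1.6 m, τ = 12.75 × 1.6 = 20.4 N·m counterclockwise.
Net moment of known loads = 20.4 N·m counterclockwise.
An unknown mass m at 6.3 m has arm 1 m; its moment is m·g·1 clockwise.
Στ = 0 ⇒ m × 9.81 × 1 = 20.4 ⇒ m = 20.4 / (9.81 × 1) = 2.08 kg.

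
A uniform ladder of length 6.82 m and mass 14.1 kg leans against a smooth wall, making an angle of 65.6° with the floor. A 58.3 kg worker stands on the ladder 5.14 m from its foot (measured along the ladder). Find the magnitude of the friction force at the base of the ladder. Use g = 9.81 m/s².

About the foot of the ladder:
Ladder weight 14.1×9.81 = 138.3 N acts at 3.41 m along the ladder; its horizontal arm is 3.41·cos65.6° = 1.409 m → τ = 194.9 N·m clockwise.
Worker: 58.3×9.81 = 571.9 N at 5.14 m → arm 2.123 m → τ = 1214 N·m clockwise.
Wall normal N acts horizontally at the top; its moment arm is the height L sinθ = 6.82·sin65.6° = 6.211 m, counterclockwise.
Balancing moments: N × 6.211 = 1409, giving N = 227 N.
ΣFx = 0: friction at the foot balances the wall's push, so f = N_wall = 227 N.

f ≈ 227 N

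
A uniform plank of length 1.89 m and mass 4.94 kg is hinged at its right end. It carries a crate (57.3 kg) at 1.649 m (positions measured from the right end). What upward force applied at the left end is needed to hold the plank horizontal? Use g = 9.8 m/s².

Sum moments about the right end (the unknown pivot reaction has zero arm there).
Beam weight: 4.94 × 9.8 = 48.41 N down at 0.945 m → arm 0.945 m, τ = 48.41 × 0.945 = 45.75 N·m counterclockwise.
Crate: 57.3 × 9.8 = 561.5 N down at 1.649 m → arm 1.649 m, τ = 561.5 × 1.649 = 925.9 N·m counterclockwise.
Net moment of the loads = 971.6 N·m counterclockwise.
The upward force F acts at the left end, arm 1.89 m, giving F × 1.89 clockwise.
Στ = 0 ⇒ F × 1.89 = 971.6 ⇒ F = 971.6 / 1.89 = 514 N.

F ≈ 514 N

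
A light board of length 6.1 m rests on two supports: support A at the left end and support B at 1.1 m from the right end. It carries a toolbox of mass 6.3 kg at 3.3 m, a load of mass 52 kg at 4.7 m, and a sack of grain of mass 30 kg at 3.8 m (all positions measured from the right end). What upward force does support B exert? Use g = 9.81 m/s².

Taking torques about support A:
Toolbox: 6.3 × 9.81 = 61.8 N down at 3.3 m → arm 2.8 m, τ = 61.8 × 2.8 = 173 N·m clockwise.
Load: 52 × 9.81 = 510.1 N down at 4.7 m → arm 1.4 m, τ = 510.1 × 1.4 = 714.1 N·m clockwise.
Sack of grain: 30 × 9.81 = 294.3 N down at 3.8 m → arm 2.3 m, τ = 294.3 × 2.3 = 676.9 N·m clockwise.
Net load moment about support A = 1564 N·m clockwise.
Reaction R at support B is upward at 1.1 m, arm 5 m → moment R × 5 counterclockwise.
For rotational equilibrium, R × 5 = 1564, so R = 313 N.

R_B ≈ 313 N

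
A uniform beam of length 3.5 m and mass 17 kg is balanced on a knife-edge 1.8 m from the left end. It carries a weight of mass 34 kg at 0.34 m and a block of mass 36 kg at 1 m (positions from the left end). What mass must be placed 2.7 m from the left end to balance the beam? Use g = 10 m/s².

Take moments about the knife-edge (at 1.8 m from the left end).
Beam weight: 17 × 10 = 170 N down at 1.75 m → arm 0.05 m, τ = 170 × 0.05 = 8.5 N·m counterclockwise.
Weight: 34 × 10 = 340 N down at 0.34 m → arm 1.46 m, τ = 340 × 1.46 = 496.4 N·m counterclockwise.
Block: 36 × 10 = 360 N down at 1 m → arm 0.8 m, τ = 360 × 0.8 = 288 N·m counterclockwise.
Net moment of known loads = 792.9 N·m counterclockwise.
An unknown mass m at 2.7 m has arm 0.9 m; its moment is m·g·0.9 clockwise.
Balancing moments: m × 10 × 0.9 = 792.9, giving m = 792.9 / (10 × 0.9) = 88.1 kg.

m ≈ 88.1 kg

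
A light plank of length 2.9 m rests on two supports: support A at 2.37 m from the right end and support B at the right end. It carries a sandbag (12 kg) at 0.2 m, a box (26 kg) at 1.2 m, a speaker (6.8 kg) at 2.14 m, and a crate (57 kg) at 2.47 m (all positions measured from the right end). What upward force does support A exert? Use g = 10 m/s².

R_A ≈ 797 N

Taking torques about support B:
Sandbag: 12 × 10 = 120 N down at 0.2 m → arm 0.2 m, τ = 120 × 0.2 = 24 N·m counterclockwise.
Box: 26 × 10 = 260 N down at 1.2 m → arm 1.2 m, τ = 260 × 1.2 = 312 N·m counterclockwise.
Speaker: 6.8 × 10 = 68 N down at 2.14 m → arm 2.14 m, τ = 68 × 2.14 = 145.5 N·m counterclockwise.
Crate: 57 × 10 = 570 N down at 2.47 m → arm 2.47 m, τ = 570 × 2.47 = 1408 N·m counterclockwise.
Net load moment about support B = 1890 N·m counterclockwise.
Reaction R at support A is upward at 2.37 m, arm 2.37 m → moment R × 2.37 clockwise.
Στ = 0 ⇒ R × 2.37 = 1890 ⇒ R = 797 N.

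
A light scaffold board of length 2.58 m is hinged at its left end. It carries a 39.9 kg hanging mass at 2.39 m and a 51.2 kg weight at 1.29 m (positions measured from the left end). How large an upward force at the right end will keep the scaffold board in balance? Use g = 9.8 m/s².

Taking torques about the left end:
Hanging mass: 39.9 × 9.8 = 391 N down at 2.39 m → arm 2.39 m, τ = 391 × 2.39 = 934.5 N·m clockwise.
Weight: 51.2 × 9.8 = 501.8 N down at 1.29 m → arm 1.29 m, τ = 501.8 × 1.29 = 647.3 N·m clockwise.
Net moment of the loads = 1582 N·m clockwise.
The upward force F acts at the right end, arm 2.58 m, giving F × 2.58 counterclockwise.
Balancing moments: F × 2.58 = 1582, giving F = 1582 / 2.58 = 613 N.

F ≈ 613 N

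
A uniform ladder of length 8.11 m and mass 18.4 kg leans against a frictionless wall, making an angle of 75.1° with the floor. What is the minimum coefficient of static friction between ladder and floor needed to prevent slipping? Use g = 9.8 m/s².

μ_min ≈ 0.133

Choose the foot of the ladder as the axis so the floor normal and friction both act there and drop out.
Ladder weight 18.4×9.8 = 180.3 N acts at 4.055 m along the ladder; its horizontal arm is 4.055·cos75.1° = 1.043 m → τ = 188.1 N·m clockwise.
Wall normal N acts horizontally at the top; its moment arm is the height L sinθ = 8.11·sin75.1° = 7.837 m, counterclockwise.
Στ = 0 ⇒ N × 7.837 = 188.1 ⇒ N = 24 N.
ΣFx = 0 ⇒ f = N_wall = 24 N. ΣFy = 0 ⇒ N_floor = 180.3 N.
μ_min = f / N_floor = 24 / 180.3 = 0.133.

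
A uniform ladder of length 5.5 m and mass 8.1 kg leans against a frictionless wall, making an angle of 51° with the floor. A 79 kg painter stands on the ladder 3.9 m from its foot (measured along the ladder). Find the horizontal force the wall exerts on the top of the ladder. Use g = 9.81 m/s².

About the foot of the ladder:
Ladder weight 8.1×9.81 = 79.46 N acts at 2.75 m along the ladder; its horizontal arm is 2.75·cos51° = 1.731 m → τ = 137.5 N·m clockwise.
Painter: 79×9.81 = 775 N at 3.9 m → arm 2.454 m → τ = 1902 N·m clockwise.
Wall normal N acts horizontally at the top; its moment arm is the height L sinθ = 5.5·sin51° = 4.274 m, counterclockwise.
Balancing moments: N × 4.274 = 2040, giving N = 477 N.

N_wall ≈ 477 N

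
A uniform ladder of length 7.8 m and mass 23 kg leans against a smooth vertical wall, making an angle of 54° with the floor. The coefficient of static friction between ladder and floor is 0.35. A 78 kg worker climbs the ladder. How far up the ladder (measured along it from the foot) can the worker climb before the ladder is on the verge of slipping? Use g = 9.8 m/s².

d ≈ 3.72 m

Taking torques about the foot of the ladder:
Ladder weight 23×9.8 = 225.4 N acts at 3.9 m along the ladder; its horizontal arm is 3.9·cos54° = 2.292 m → τ = 516.6 N·m clockwise.
Worker weight 78×9.8 = 764.4 N at distance d → arm d·cos54° → τ = 764.4·d·0.5878 clockwise.
Wall normal N at the top has arm L sinθ = 6.31 m counterclockwise, so Στ = 0 gives N·6.31 = 516.6 + 449.3·d.
ΣFy = 0 ⇒ N_floor = 989.8 N, so the maximum friction is μ_s·N_floor = 0.35×989.8 = 346.4 N. ΣFx = 0 ⇒ N_wall = f, so at the slipping point N = 346.4 N.
Substituting: 346.4×6.31 = 516.6 + 449.3·d ⇒ d = (2186 − 516.6) / 449.3 = 3.72 m.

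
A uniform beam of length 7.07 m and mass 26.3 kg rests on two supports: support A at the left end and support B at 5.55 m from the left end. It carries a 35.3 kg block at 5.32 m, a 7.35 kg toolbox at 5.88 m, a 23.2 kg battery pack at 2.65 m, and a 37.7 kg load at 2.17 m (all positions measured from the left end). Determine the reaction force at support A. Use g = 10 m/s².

Take moments about support B.
Beam weight: 26.3 × 10 = 263 N down at 3.535 m → arm 2.015 m, τ = 263 × 2.015 = 529.9 N·m counterclockwise.
Block: 35.3 × 10 = 353 N down at 5.32 m → arm 0.23 m, τ = 353 × 0.23 = 81.19 N·m counterclockwise.
Toolbox: 7.35 × 10 = 73.5 N down at 5.88 m → arm 0.33 m, τ = 73.5 × 0.33 = 24.26 N·m clockwise.
Battery pack: 23.2 × 10 = 232 N down at 2.65 m → arm 2.9 m, τ = 232 × 2.9 = 672.8 N·m counterclockwise.
Load: 37.7 × 10 = 377 N down at 2.17 m → arm 3.38 m, τ = 377 × 3.38 = 1274 N·m counterclockwise.
Net load moment about support B = 2534 N·m counterclockwise.
Reaction R at support A is upward at 0 m, arm 5.55 m → moment R × 5.55 clockwise.
Balancing moments: R × 5.55 = 2534, giving R = 457 N.

R_A ≈ 457 N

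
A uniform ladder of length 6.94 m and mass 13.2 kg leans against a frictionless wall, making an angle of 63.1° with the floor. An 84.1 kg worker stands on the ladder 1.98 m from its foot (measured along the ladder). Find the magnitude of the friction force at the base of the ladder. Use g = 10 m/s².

f ≈ 155 N

Choose the foot of the ladder as the axis so the floor normal and friction both act there and drop out.
Ladder weight 13.2×10 = 132 N acts at 3.47 m along the ladder; its horizontal arm is 3.47·cos63.1° = 1.57 m → τ = 207.2 N·m clockwise.
Worker: 84.1×10 = 841 N at 1.98 m → arm 0.8958 m → τ = 753.4 N·m clockwise.
Wall normal N acts horizontally at the top; its moment arm is the height L sinθ = 6.94·sin63.1° = 6.189 m, counterclockwise.
For rotational equilibrium, N × 6.189 = 960.6, so N = 155 N.
ΣFx = 0: friction at the foot balances the wall's push, so f = N_wall = 155 N.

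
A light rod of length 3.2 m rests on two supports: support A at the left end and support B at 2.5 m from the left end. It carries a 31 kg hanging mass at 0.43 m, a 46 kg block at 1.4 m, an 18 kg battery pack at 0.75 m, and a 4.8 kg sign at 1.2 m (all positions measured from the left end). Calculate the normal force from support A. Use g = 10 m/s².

Choose support B as the axis so its reaction then has zero moment arm.
Hanging mass: 31 × 10 = 310 N down at 0.43 m → arm 2.07 m, τ = 310 × 2.07 = 641.7 N·m counterclockwise.
Block: 46 × 10 = 460 N down at 1.4 m → arm 1.1 m, τ = 460 × 1.1 = 506 N·m counterclockwise.
Battery pack: 18 × 10 = 180 N down at 0.75 m → arm 1.75 m, τ = 180 × 1.75 = 315 N·m counterclockwise.
Sign: 4.8 × 10 = 48 N down at 1.2 m → arm 1.3 m, τ = 48 × 1.3 = 62.4 N·m counterclockwise.
Net load moment about support B = 1525 N·m counterclockwise.
Reaction R at support A is upward at 0 m, arm 2.5 m → moment R × 2.5 clockwise.
Balancing moments: R × 2.5 = 1525, giving R = 610 N.

R_A ≈ 610 N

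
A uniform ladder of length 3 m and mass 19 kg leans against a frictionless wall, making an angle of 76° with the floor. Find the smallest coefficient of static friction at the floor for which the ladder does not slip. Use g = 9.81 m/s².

μ_min ≈ 0.125

Choose the foot of the ladder as the axis so the floor normal and friction both act there and drop out.
Ladder weight 19×9.81 = 186.4 N acts at 1.5 m along the ladder; its horizontal arm is 1.5·cos76° = 0.3629 m → τ = 67.64 N·m clockwise.
Wall normal N acts horizontally at the top; its moment arm is the height L sinθ = 3·sin76° = 2.911 m, counterclockwise.
Στ = 0 ⇒ N × 2.911 = 67.64 ⇒ N = 23.24 N.
ΣFx = 0 ⇒ f = N_wall = 23.24 N. ΣFy = 0 ⇒ N_floor = 186.4 N.
μ_min = f / N_floor = 23.24 / 186.4 = 0.125.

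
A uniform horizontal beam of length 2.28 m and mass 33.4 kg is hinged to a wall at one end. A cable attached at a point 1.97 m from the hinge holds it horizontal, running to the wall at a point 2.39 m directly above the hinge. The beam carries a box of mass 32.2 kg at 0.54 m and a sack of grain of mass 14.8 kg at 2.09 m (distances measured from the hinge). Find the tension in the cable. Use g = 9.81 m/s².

T ≈ 558 N

Sum moments about the hinge (the unknown hinge reaction has zero arm there).
Beam weight: 33.4 × 9.81 = 327.7 N down at 1.14 m → arm 1.14 m, τ = 327.7 × 1.14 = 373.6 N·m clockwise.
Box: 32.2 × 9.81 = 315.9 N down at 0.54 m → arm 0.54 m, τ = 315.9 × 0.54 = 170.6 N·m clockwise.
Sack of grain: 14.8 × 9.81 = 145.2 N down at 2.09 m → arm 2.09 m, τ = 145.2 × 2.09 = 303.5 N·m clockwise.
Total clockwise load moment = 847.7 N·m.
The cable tension T acts at 1.97 m; only its component perpendicular to the beam, T sinθ, produces torque. sinθ = h/√(h²+d²) = 2.39/√(2.39²+1.97²) = 0.7717.
Balancing moments: T × 1.97 × 0.7717 = 847.7, giving T = 847.7 / 1.52 = 558 N.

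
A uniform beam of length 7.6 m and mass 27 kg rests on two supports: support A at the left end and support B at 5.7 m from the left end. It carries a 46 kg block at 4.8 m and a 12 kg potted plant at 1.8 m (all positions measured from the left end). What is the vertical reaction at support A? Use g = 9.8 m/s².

R_A ≈ 240 N

Choose support B as the axis so its reaction then has zero moment arm.
Beam weight: 27 × 9.8 = 264.6 N down at 3.8 m → arm 1.9 m, τ = 264.6 × 1.9 = 502.7 N·m counterclockwise.
Block: 46 × 9.8 = 450.8 N down at 4.8 m → arm 0.9 m, τ = 450.8 × 0.9 = 405.7 N·m counterclockwise.
Potted plant: 12 × 9.8 = 117.6 N down at 1.8 m → arm 3.9 m, τ = 117.6 × 3.9 = 458.6 N·m counterclockwise.
Net load moment about support B = 1367 N·m counterclockwise.
Reaction R at support A is upward at 0 m, arm 5.7 m → moment R × 5.7 clockwise.
For rotational equilibrium, R × 5.7 = 1367, so R = 240 N.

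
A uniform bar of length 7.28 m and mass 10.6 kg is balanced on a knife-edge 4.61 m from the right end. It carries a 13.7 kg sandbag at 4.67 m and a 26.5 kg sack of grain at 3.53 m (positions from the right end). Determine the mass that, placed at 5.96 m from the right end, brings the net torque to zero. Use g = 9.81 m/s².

Choose the knife-edge (at 4.61 m from the right end) as the axis so the support reaction has zero arm there.
Beam weight: 10.6 × 9.81 = 104 N down at 3.64 m → arm 0.97 m, τ = 104 × 0.97 = 100.9 N·m clockwise.
Sandbag: 13.7 × 9.81 = 134.4 N down at 4.67 m → arm 0.06 m, τ = 134.4 × 0.06 = 8.064 N·m counterclockwise.
Sack of grain: 26.5 × 9.81 = 260 N down at 3.53 m → arm 1.08 m, τ = 260 × 1.08 = 280.8 N·m clockwise.
Net moment of known loads = 373.6 N·m clockwise.
An unknown mass m at 5.96 m has arm 1.35 m; its moment is m·g·1.35 counterclockwise.
Balancing moments: m × 9.81 × 1.35 = 373.6, giving m = 373.6 / (9.81 × 1.35) = 28.2 kg.

m ≈ 28.2 kg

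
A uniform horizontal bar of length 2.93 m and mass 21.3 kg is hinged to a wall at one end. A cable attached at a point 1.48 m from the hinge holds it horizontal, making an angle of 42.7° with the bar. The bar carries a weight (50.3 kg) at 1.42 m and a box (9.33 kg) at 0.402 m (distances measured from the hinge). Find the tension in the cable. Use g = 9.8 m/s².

T ≈ 1040 N

About the hinge:
Beam weight: 21.3 × 9.8 = 208.7 N down at 1.465 m → arm 1.465 m, τ = 208.7 × 1.465 = 305.7 N·m clockwise.
Weight: 50.3 × 9.8 = 492.9 N down at 1.42 m → arm 1.42 m, τ = 492.9 × 1.42 = 699.9 N·m clockwise.
Box: 9.33 × 9.8 = 91.43 N down at 0.402 m → arm 0.402 m, τ = 91.43 × 0.402 = 36.75 N·m clockwise.
Total clockwise load moment = 1042 N·m.
The cable tension T acts at 1.48 m; only its component perpendicular to the bar, T sinθ, produces torque. sin 42.7° = 0.6782.
Στ = 0 ⇒ T × 1.48 × 0.6782 = 1042 ⇒ T = 1042 / 1.004 = 1040 N.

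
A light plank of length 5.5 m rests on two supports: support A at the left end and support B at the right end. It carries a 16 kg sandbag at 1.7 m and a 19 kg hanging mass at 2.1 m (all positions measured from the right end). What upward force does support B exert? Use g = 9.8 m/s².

R_B ≈ 223 N

Taking torques about support A:
Sandbag: 16 × 9.8 = 156.8 N down at 1.7 m → arm 3.8 m, τ = 156.8 × 3.8 = 595.8 N·m clockwise.
Hanging mass: 19 × 9.8 = 186.2 N down at 2.1 m → arm 3.4 m, τ = 186.2 × 3.4 = 633.1 N·m clockwise.
Net load moment about support A = 1229 N·m clockwise.
Reaction R at support B is upward at 0 m, arm 5.5 m → moment R × 5.5 counterclockwise.
Balancing moments: R × 5.5 = 1229, giving R = 223 N.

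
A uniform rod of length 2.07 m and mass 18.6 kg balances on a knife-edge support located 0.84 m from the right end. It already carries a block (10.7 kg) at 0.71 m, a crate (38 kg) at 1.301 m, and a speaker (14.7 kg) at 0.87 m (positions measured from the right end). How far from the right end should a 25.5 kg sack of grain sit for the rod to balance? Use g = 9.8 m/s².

Taking torques about the knife-edge support (at 0.84 m from the right end):
Beam weight: 18.6 × 9.8 = 182.3 N down at 1.035 m → arm 0.195 m, τ = 182.3 × 0.195 = 35.55 N·m counterclockwise.
Block: 10.7 × 9.8 = 104.9 N down at 0.71 m → arm 0.13 m, τ = 104.9 × 0.13 = 13.64 N·m clockwise.
Crate: 38 × 9.8 = 372.4 N down at 1.301 m → arm 0.461 m, τ = 372.4 × 0.461 = 171.7 N·m counterclockwise.
Speaker: 14.7 × 9.8 = 144.1 N down at 0.87 m → arm 0.03 m, τ = 144.1 × 0.03 = 4.323 N·m counterclockwise.
Net moment of existing loads = 197.9 N·m counterclockwise.
The sack of grain weighs 25.5 × 9.8 = 249.9 N and must supply an equal clockwise moment, so its lever arm about the knife-edge support is 197.9 / 249.9 = 0.792 m.
That puts it at 0.84 − 0.792 = 0.048 m from the right end.

x ≈ 0.048 m from the right end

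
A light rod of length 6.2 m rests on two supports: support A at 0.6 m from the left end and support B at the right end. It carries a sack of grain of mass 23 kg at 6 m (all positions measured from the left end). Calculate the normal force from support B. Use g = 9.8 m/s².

R_B ≈ 217 N

Choose support A as the axis so its reaction then has zero moment arm.
Sack of grain: 23 × 9.8 = 225.4 N down at 6 m → arm 5.4 m, τ = 225.4 × 5.4 = 1217 N·m clockwise.
Net load moment about support A = 1217 N·m clockwise.
Reaction R at support B is upward at 6.2 m, arm 5.6 m → moment R × 5.6 counterclockwise.
Στ = 0 ⇒ R × 5.6 = 1217 ⇒ R = 217 N.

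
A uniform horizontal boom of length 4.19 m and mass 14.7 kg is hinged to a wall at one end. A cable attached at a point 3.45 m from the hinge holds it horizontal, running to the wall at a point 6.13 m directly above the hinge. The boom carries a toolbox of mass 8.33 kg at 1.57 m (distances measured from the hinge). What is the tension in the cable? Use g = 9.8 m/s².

T ≈ 143 N

About the hinge:
Beam weight: 14.7 × 9.8 = 144.1 N down at 2.095 m → arm 2.095 m, τ = 144.1 × 2.095 = 301.9 N·m clockwise.
Toolbox: 8.33 × 9.8 = 81.63 N down at 1.57 m → arm 1.57 m, τ = 81.63 × 1.57 = 128.2 N·m clockwise.
Total clockwise load moment = 430.1 N·m.
The cable tension T acts at 3.45 m; only its component perpendicular to the boom, T sinθ, produces torque. sinθ = h/√(h²+d²) = 6.13/√(6.13²+3.45²) = 0.8715.
Balancing moments: T × 3.45 × 0.8715 = 430.1, giving T = 430.1 / 3.007 = 143 N.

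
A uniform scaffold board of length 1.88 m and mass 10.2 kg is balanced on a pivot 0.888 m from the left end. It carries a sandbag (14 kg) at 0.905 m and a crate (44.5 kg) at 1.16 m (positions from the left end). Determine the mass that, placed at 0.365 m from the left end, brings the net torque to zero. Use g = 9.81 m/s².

m ≈ 24.6 kg

Choose the pivot (at 0.888 m from the left end) as the axis so the support reaction has zero arm there.
Beam weight: 10.2 × 9.81 = 100.1 N down at 0.94 m → arm 0.052 m, τ = 100.1 × 0.052 = 5.205 N·m clockwise.
Sandbag: 14 × 9.81 = 137.3 N down at 0.905 m → arm 0.017 m, τ = 137.3 × 0.017 = 2.334 N·m clockwise.
Crate: 44.5 × 9.81 = 436.5 N down at 1.16 m → arm 0.272 m, τ = 436.5 × 0.272 = 118.7 N·m clockwise.
Net moment of known loads = 126.2 N·m clockwise.
An unknown mass m at 0.365 m has arm 0.523 m; its moment is m·g·0.523 counterclockwise.
For rotational equilibrium, m × 9.81 × 0.523 = 126.2, so m = 126.2 / (9.81 × 0.523) = 24.6 kg.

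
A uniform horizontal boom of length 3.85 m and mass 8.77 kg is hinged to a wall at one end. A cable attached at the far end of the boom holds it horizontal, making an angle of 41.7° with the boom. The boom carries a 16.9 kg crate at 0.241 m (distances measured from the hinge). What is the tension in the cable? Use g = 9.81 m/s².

Taking torques about the hinge:
Beam weight: 8.77 × 9.81 = 86.03 N down at 1.925 m → arm 1.925 m, τ = 86.03 × 1.925 = 165.6 N·m clockwise.
Crate: 16.9 × 9.81 = 165.8 N down at 0.241 m → arm 0.241 m, τ = 165.8 × 0.241 = 39.96 N·m clockwise.
Total clockwise load moment = 205.6 N·m.
The cable tension T acts at 3.85 m; only its component perpendicular to the boom, T sinθ, produces torque. sin 41.7° = 0.6652.
Στ = 0 ⇒ T × 3.85 × 0.6652 = 205.6 ⇒ T = 205.6 / 2.561 = 80.3 N.

T ≈ 80.3 N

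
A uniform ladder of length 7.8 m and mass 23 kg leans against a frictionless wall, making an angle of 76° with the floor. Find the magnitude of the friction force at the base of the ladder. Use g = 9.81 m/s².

f ≈ 28.1 N

About the foot of the ladder:
Ladder weight 23×9.81 = 225.6 N acts at 3.9 m along the ladder; its horizontal arm is 3.9·cos76° = 0.9435 m → τ = 212.9 N·m clockwise.
Wall normal N acts horizontally at the top; its moment arm is the height L sinθ = 7.8·sin76° = 7.568 m, counterclockwise.
For rotational equilibrium, N × 7.568 = 212.9, so N = 28.1 N.
ΣFx = 0: friction at the foot balances the wall's push, so f = N_wall = 28.1 N.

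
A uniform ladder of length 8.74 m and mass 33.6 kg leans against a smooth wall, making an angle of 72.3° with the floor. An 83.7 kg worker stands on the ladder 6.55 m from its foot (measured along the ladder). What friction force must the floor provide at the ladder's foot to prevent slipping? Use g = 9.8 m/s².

About the foot of the ladder:
Ladder weight 33.6×9.8 = 329.3 N acts at 4.37 m along the ladder; its horizontal arm is 4.37·cos72.3° = 1.329 m → τ = 437.6 N·m clockwise.
Worker: 83.7×9.8 = 820.3 N at 6.55 m → arm 1.991 m → τ = 1633 N·m clockwise.
Wall normal N acts horizontally at the top; its moment arm is the height L sinθ = 8.74·sin72.3° = 8.326 m, counterclockwise.
Στ = 0 ⇒ N × 8.326 = 2071 ⇒ N = 249 N.
ΣFx = 0: friction at the foot balances the wall's push, so f = N_wall = 249 N.

f ≈ 249 N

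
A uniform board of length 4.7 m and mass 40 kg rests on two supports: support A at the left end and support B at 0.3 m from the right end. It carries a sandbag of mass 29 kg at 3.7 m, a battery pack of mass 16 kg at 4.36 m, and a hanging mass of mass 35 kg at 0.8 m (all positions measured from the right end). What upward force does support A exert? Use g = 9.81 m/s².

Sum moments about support B (its reaction then has zero moment arm).
Beam weight: 40 × 9.81 = 392.4 N down at 2.35 m → arm 2.05 m, τ = 392.4 × 2.05 = 804.4 N·m counterclockwise.
Sandbag: 29 × 9.81 = 284.5 N down at 3.7 m → arm 3.4 m, τ = 284.5 × 3.4 = 967.3 N·m counterclockwise.
Battery pack: 16 × 9.81 = 157 N down at 4.36 m → arm 4.06 m, τ = 157 × 4.06 = 637.4 N·m counterclockwise.
Hanging mass: 35 × 9.81 = 343.4 N down at 0.8 m → arm 0.5 m, τ = 343.4 × 0.5 = 171.7 N·m counterclockwise.
Net load moment about support B = 2581 N·m counterclockwise.
Reaction R at support A is upward at 4.7 m, arm 4.4 m → moment R × 4.4 clockwise.
Setting net torque to zero: R × 4.4 = 2581 → R = 587 N.

R_A ≈ 587 N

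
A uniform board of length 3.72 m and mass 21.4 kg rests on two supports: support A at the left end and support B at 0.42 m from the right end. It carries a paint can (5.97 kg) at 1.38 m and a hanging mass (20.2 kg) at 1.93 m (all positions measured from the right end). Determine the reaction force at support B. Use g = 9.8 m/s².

R_B ≈ 267 N

Choose support A as the axis so its reaction then has zero moment arm.
Beam weight: 21.4 × 9.8 = 209.7 N down at 1.86 m → arm 1.86 m, τ = 209.7 × 1.86 = 390 N·m clockwise.
Paint can: 5.97 × 9.8 = 58.51 N down at 1.38 m → arm 2.34 m, τ = 58.51 × 2.34 = 136.9 N·m clockwise.
Hanging mass: 20.2 × 9.8 = 198 N down at 1.93 m → arm 1.79 m, τ = 198 × 1.79 = 354.4 N·m clockwise.
Net load moment about support A = 881.3 N·m clockwise.
Reaction R at support B is upward at 0.42 m, arm 3.3 m → moment R × 3.3 counterclockwise.
Setting net torque to zero: R × 3.3 = 881.3 → R = 267 N.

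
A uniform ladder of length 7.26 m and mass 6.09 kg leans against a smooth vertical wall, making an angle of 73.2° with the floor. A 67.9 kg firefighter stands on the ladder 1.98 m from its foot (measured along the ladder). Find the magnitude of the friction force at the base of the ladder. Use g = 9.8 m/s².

f ≈ 63.8 N

Take moments about the foot of the ladder.
Ladder weight 6.09×9.8 = 59.68 N acts at 3.63 m along the ladder; its horizontal arm is 3.63·cos73.2° = 1.049 m → τ = 62.6 N·m clockwise.
Firefighter: 67.9×9.8 = 665.4 N at 1.98 m → arm 0.5723 m → τ = 380.8 N·m clockwise.
Wall normal N acts horizontally at the top; its moment arm is the height L sinθ = 7.26·sin73.2° = 6.95 m, counterclockwise.
For rotational equilibrium, N × 6.95 = 443.4, so N = 63.8 N.
ΣFx = 0: friction at the foot balances the wall's push, so f = N_wall = 63.8 N.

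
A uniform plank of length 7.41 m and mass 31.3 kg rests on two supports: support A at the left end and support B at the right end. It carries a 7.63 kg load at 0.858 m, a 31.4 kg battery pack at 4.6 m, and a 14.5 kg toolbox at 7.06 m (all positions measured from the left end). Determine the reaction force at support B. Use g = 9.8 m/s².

R_B ≈ 488 N

About support A:
Beam weight: 31.3 × 9.8 = 306.7 N down at 3.705 m → arm 3.705 m, τ = 306.7 × 3.705 = 1136 N·m clockwise.
Load: 7.63 × 9.8 = 74.77 N down at 0.858 m → arm 0.858 m, τ = 74.77 × 0.858 = 64.15 N·m clockwise.
Battery pack: 31.4 × 9.8 = 307.7 N down at 4.6 m → arm 4.6 m, τ = 307.7 × 4.6 = 1415 N·m clockwise.
Toolbox: 14.5 × 9.8 = 142.1 N down at 7.06 m → arm 7.06 m, τ = 142.1 × 7.06 = 1003 N·m clockwise.
Net load moment about support A = 3618 N·m clockwise.
Reaction R at support B is upward at 7.41 m, arm 7.41 m → moment R × 7.41 counterclockwise.
For rotational equilibrium, R × 7.41 = 3618, so R = 488 N.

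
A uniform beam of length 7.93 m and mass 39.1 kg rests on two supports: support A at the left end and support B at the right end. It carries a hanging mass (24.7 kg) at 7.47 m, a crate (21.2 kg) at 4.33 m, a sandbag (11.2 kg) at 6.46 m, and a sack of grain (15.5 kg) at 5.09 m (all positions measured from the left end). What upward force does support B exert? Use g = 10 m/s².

Sum moments about support A (its reaction then has zero moment arm).
Beam weight: 39.1 × 10 = 391 N down at 3.965 m → arm 3.965 m, τ = 391 × 3.965 = 1550 N·m clockwise.
Hanging mass: 24.7 × 10 = 247 N down at 7.47 m → arm 7.47 m, τ = 247 × 7.47 = 1845 N·m clockwise.
Crate: 21.2 × 10 = 212 N down at 4.33 m → arm 4.33 m, τ = 212 × 4.33 = 918 N·m clockwise.
Sandbag: 11.2 × 10 = 112 N down at 6.46 m → arm 6.46 m, τ = 112 × 6.46 = 723.5 N·m clockwise.
Sack of grain: 15.5 × 10 = 155 N down at 5.09 m → arm 5.09 m, τ = 155 × 5.09 = 788.9 N·m clockwise.
Net load moment about support A = 5825 N·m clockwise.
Reaction R at support B is upward at 7.93 m, arm 7.93 m → moment R × 7.93 counterclockwise.
Setting net torque to zero: R × 7.93 = 5825 → R = 735 N.

R_B ≈ 735 N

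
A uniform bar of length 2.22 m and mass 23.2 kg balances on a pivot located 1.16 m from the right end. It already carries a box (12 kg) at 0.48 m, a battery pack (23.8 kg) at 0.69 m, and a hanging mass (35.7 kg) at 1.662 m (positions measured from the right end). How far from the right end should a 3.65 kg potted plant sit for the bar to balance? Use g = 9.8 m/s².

Taking torques about the pivot (at 1.16 m from the right end):
Beam weight: 23.2 × 9.8 = 227.4 N down at 1.11 m → arm 0.05 m, τ = 227.4 × 0.05 = 11.37 N·m clockwise.
Box: 12 × 9.8 = 117.6 N down at 0.48 m → arm 0.68 m, τ = 117.6 × 0.68 = 79.97 N·m clockwise.
Battery pack: 23.8 × 9.8 = 233.2 N down at 0.69 m → arm 0.47 m, τ = 233.2 × 0.47 = 109.6 N·m clockwise.
Hanging mass: 35.7 × 9.8 = 349.9 N down at 1.662 m → arm 0.502 m, τ = 349.9 × 0.502 = 175.6 N·m counterclockwise.
Net moment of existing loads = 25.34 N·m clockwise.
The potted plant weighs 3.65 × 9.8 = 35.77 N and must supply an equal counterclockwise moment, so its lever arm about the pivot is 25.34 / 35.77 = 0.708 m.
That puts it at 1.16 + 0.708 = 1.87 m from the right end.

x ≈ 1.87 m from the right end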